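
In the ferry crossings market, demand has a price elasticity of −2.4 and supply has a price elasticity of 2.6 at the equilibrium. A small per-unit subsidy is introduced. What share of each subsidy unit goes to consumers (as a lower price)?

Consumer share = 0.52

For a small subsidy around the equilibrium, the benefit split depends on the relative slopes, which at a point are proportional to the elasticities.
Buyer share = εs/(εs + |εd|) = 2.6/(2.6 + 2.4) = 0.52; seller share = |εd|/(εs + |εd|) = 0.48.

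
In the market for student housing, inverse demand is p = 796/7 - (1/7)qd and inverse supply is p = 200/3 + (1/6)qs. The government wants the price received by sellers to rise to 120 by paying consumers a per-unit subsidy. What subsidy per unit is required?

At a seller price of 120, quantity supplied is -400 + 6·120 = 320.
Buyers absorb 320 only when they pay pb = 796/7 − (1/7)·320 = 68.
s = ps − pb = 120 − 68 = 52.

Required subsidy s = 52 per unit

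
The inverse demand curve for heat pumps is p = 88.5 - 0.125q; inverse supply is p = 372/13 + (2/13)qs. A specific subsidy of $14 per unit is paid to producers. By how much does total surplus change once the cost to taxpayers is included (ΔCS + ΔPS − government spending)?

Net change in total surplus = -10192/29

Pre-subsidy: 88.5 - 0.125q = 372/13 + (2/13)q gives q* = 6228/29 and p* = 1788/29.
With the subsidy, sellers receive ps = pb + 14 for each unit, where pb is the price buyers pay.
On the curves, pb = 88.5 - 0.125q and ps = 372/13 + (2/13)q; the wedge ps − pb = 14 gives 372/13 + (2/13)q − (88.5 - 0.125q) = 14, so q' = 7684/29.
Then pb = 88.5 − 0.125·(7684/29) = 1606/29 and ps = 372/13 + (2/13)·(7684/29) = 2012/29.
ΔCS = ½(6228/29 + 7684/29)(1788/29 − 1606/29) = 1265992/841; ΔPS = ½(6228/29 + 7684/29)(2012/29 − 1788/29) = 1558144/841.
Government spending = 14 × 7684/29 = 107576/29.
Net change = 1265992/841 + 1558144/841 − 107576/29 = -10192/29. The loss equals the DWL triangle ½·14·1456/29.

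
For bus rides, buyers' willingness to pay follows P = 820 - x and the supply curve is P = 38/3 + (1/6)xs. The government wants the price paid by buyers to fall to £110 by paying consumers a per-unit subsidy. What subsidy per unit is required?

At a buyer price of 110, quantity demanded is 820 − 1·110 = 710.
Sellers supply 710 only when they receive Ps = 38/3 + (1/6)·710 = 131.
s = Ps − Pb = 131 − 110 = 21.

Required subsidy s = £21 per unit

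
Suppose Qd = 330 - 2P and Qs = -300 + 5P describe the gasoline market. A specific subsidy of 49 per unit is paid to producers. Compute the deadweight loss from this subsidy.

Pre-subsidy: 330 - 2P = -300 + 5P gives P* = 90, Q* = 150.
With the subsidy, sellers receive Ps = Pb + 49 for each unit, where Pb is the price buyers pay.
Supply in terms of Pb becomes Qs = -300 + 5(Pb + 49) = -55 + 5Pb. Setting this equal to demand: 330 - 2Pb = -55 + 5Pb, so Pb = 55.
Sellers receive Ps = 55 + 49 = 104; Q' = 330 − 2·55 = 220.
The subsidy expands output by 220 − 150 = 70 past the efficient level; on those units the gap between marginal cost and willingness to pay runs from 0 up to 49.
DWL = ½ × 49 × 70 = 1715.

Deadweight loss = 1715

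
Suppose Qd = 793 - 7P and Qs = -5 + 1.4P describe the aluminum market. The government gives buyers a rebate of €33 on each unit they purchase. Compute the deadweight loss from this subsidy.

Deadweight loss = €635.25

Pre-subsidy: 793 - 7P = -5 + 1.4P gives P* = 95, Q* = 128.
With the rebate, buyers effectively pay Pb = Ps − 33, where Ps is the price sellers receive.
Demand in terms of Ps becomes Qd = 793 − 7(Ps − 33) = 1024 - 7Ps. Setting this equal to supply: 1024 - 7Ps = -5 + 1.4Ps, so Ps = 122.5.
Buyers pay Pb = 122.5 − 33 = 89.5; Q' = -5 + 1.4·122.5 = 166.5.
The subsidy expands output by 166.5 − 128 = 38.5 past the efficient level; on those units the gap between marginal cost and willingness to pay runs from 0 up to 33.
DWL = ½ × 33 × 38.5 = 635.25.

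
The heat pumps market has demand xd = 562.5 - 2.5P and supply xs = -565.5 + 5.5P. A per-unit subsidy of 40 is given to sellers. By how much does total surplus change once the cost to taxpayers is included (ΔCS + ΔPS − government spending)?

Net change in total surplus = -1375

Pre-subsidy: 562.5 - 2.5P = -565.5 + 5.5P gives P* = 141, x* = 210.
With the subsidy, sellers receive Ps = Pb + 40 for each unit, where Pb is the price buyers pay.
Supply in terms of Pb becomes xs = -565.5 + 5.5(Pb + 40) = -345.5 + 5.5Pb. Setting this equal to demand: 562.5 - 2.5Pb = -345.5 + 5.5Pb, so Pb = 113.5.
Sellers receive Ps = 113.5 + 40 = 153.5; x' = 562.5 − 2.5·113.5 = 278.75.
ΔCS = ½(210 + 278.75)(141 − 113.5) = 6720.3125; ΔPS = ½(210 + 278.75)(153.5 − 141) = 3054.6875.
Government spending = 40 × 278.75 = 11150.
Net change = 6720.3125 + 3054.6875 − 11150 = -1375. The loss equals the DWL triangle ½·40·68.75.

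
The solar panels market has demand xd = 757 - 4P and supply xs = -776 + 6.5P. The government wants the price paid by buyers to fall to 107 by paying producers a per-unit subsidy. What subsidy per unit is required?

Required subsidy s = 63 per unit

At a buyer price of 107, quantity demanded is 757 − 4·107 = 329.
Sellers supply 329 only when they receive Ps with -776 + 6.5·Ps = 329, i.e. Ps = 170.
s = Ps − Pb = 170 − 107 = 63.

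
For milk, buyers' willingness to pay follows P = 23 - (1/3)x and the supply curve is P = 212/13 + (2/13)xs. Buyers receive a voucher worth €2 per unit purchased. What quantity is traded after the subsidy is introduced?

Pre-subsidy: 23 - (1/3)x = 212/13 + (2/13)x gives x* = 261/19 and P* = 350/19.
With the rebate, buyers effectively pay Pb = Ps − 2, where Ps is the price sellers receive.
On the curves, Pb = 23 - (1/3)x and Ps = 212/13 + (2/13)x; the wedge Ps − Pb = 2 gives 212/13 + (2/13)x − (23 - (1/3)x) = 2, so x' = 339/19.
Then Pb = 23 − (1/3)·(339/19) = 324/19 and Ps = 212/13 + (2/13)·(339/19) = 362/19.

x' = 339/19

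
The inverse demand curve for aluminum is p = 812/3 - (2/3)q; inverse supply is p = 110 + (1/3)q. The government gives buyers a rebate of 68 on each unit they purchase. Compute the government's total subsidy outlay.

Government cost = 46648/3

Pre-subsidy: 812/3 - (2/3)q = 110 + (1/3)q gives q* = 482/3 and p* = 1472/9.
With the rebate, buyers effectively pay pb = ps − 68, where ps is the price sellers receive.
On the curves, pb = 812/3 - (2/3)q and ps = 110 + (1/3)q; the wedge ps − pb = 68 gives 110 + (1/3)q − (812/3 - (2/3)q) = 68, so q' = 686/3.
Then pb = 812/3 − (2/3)·(686/3) = 1064/9 and ps = 110 + (1/3)·(686/3) = 1676/9.
Government outlay = subsidy × quantity = 68 × 686/3 = 46648/3.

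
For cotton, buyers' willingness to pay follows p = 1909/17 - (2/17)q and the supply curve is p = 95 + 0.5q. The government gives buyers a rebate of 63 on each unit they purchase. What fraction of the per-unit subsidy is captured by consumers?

Pre-subsidy: 1909/17 - (2/17)q = 95 + 0.5q gives q* = 28 and p* = 109.
With the rebate, buyers effectively pay pb = ps − 63, where ps is the price sellers receive.
On the curves, pb = 1909/17 - (2/17)q and ps = 95 + 0.5q; the wedge ps − pb = 63 gives 95 + 0.5q − (1909/17 - (2/17)q) = 63, so q' = 130.
Then pb = 1909/17 − (2/17)·130 = 97 and ps = 95 + 0.5·130 = 160.
Buyers' price falls by p* − pb = 109 − 97 = 12; sellers' price rises by ps − p* = 160 − 109 = 51.
So consumers capture 12/63 = 4/21 of each unit of subsidy.

Consumer share = 4/21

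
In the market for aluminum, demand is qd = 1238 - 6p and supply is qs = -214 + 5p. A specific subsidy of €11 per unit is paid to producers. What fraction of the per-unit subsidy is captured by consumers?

Pre-subsidy: 1238 - 6p = -214 + 5p gives p* = 132, q* = 446.
With the subsidy, sellers receive ps = pb + 11 for each unit, where pb is the price buyers pay.
Supply in terms of pb becomes qs = -214 + 5(pb + 11) = -159 + 5pb. Setting this equal to demand: 1238 - 6pb = -159 + 5pb, so pb = 127.
Sellers receive ps = 127 + 11 = 138; q' = 1238 − 6·127 = 476.
Buyers' price falls by p* − pb = 132 − 127 = 5; sellers' price rises by ps − p* = 138 − 132 = 6.
So consumers capture 5/11 = 5/11 of each unit of subsidy.

Consumer share = 5/11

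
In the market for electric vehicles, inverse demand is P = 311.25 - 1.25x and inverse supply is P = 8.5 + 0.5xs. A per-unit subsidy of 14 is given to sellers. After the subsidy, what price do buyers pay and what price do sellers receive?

Buyers pay 85; sellers receive 99

Pre-subsidy: 311.25 - 1.25x = 8.5 + 0.5x gives x* = 173 and P* = 95.
With the subsidy, sellers receive Ps = Pb + 14 for each unit, where Pb is the price buyers pay.
On the curves, Pb = 311.25 - 1.25x and Ps = 8.5 + 0.5x; the wedge Ps − Pb = 14 gives 8.5 + 0.5x − (311.25 - 1.25x) = 14, so x' = 181.
Then Pb = 311.25 − 1.25·181 = 85 and Ps = 8.5 + 0.5·181 = 99.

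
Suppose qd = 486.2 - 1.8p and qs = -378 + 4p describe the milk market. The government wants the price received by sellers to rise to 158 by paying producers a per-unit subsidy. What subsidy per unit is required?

At a seller price of 158, quantity supplied is -378 + 4·158 = 254.
Buyers absorb 254 only when they pay pb with 486.2 − 1.8·pb = 254, i.e. pb = 129.
s = ps − pb = 158 − 129 = 29.

Required subsidy s = 29 per unit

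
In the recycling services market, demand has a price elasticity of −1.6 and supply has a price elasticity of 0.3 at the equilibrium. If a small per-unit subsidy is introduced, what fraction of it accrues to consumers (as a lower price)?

Consumer share = 3/19

For a small subsidy around the equilibrium, the benefit split depends on the relative slopes, which at a point are proportional to the elasticities.
Buyer share = εs/(εs + |εd|) = 0.3/(0.3 + 1.6) = 3/19; seller share = |εd|/(εs + |εd|) = 16/19.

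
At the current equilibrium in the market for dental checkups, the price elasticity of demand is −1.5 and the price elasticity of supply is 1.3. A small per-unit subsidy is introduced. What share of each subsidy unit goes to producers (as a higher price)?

Producer share = 15/28

For a small subsidy around the equilibrium, the benefit split depends on the relative slopes, which at a point are proportional to the elasticities.
Buyer share = εs/(εs + |εd|) = 1.3/(1.3 + 1.5) = 13/28; seller share = |εd|/(εs + |εd|) = 15/28.
So producers capture 15/28 of the subsidy.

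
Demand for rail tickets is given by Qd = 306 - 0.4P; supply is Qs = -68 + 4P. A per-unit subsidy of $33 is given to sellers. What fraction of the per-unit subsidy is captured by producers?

Pre-subsidy: 306 - 0.4P = -68 + 4P gives P* = 85, Q* = 272.
With the subsidy, sellers receive Ps = Pb + 33 for each unit, where Pb is the price buyers pay.
Supply in terms of Pb becomes Qs = -68 + 4(Pb + 33) = 64 + 4Pb. Setting this equal to demand: 306 - 0.4Pb = 64 + 4Pb, so Pb = 55.
Sellers receive Ps = 55 + 33 = 88; Q' = 306 − 0.4·55 = 284.
Buyers' price falls by P* − Pb = 85 − 55 = 30; sellers' price rises by Ps − P* = 88 − 85 = 3.
So producers capture 3/33 = 1/11 of each unit of subsidy.

Producer share = 1/11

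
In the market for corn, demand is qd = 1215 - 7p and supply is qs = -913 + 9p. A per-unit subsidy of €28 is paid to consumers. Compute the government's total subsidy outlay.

Pre-subsidy: 1215 - 7p = -913 + 9p gives p* = 133, q* = 284.
With the rebate, buyers effectively pay pb = ps − 28, where ps is the price sellers receive.
Demand in terms of ps becomes qd = 1215 − 7(ps − 28) = 1411 - 7ps. Setting this equal to supply: 1411 - 7ps = -913 + 9ps, so ps = 145.25.
Buyers pay pb = 145.25 − 28 = 117.25; q' = -913 + 9·145.25 = 394.25.
Government outlay = subsidy × quantity = 28 × 394.25 = 11039.

Government cost = €11039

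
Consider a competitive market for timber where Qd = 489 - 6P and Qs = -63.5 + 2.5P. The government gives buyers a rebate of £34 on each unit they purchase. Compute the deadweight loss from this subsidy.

Deadweight loss = £1020

Pre-subsidy: 489 - 6P = -63.5 + 2.5P gives P* = 65, Q* = 99.
With the rebate, buyers effectively pay Pb = Ps − 34, where Ps is the price sellers receive.
Demand in terms of Ps becomes Qd = 489 − 6(Ps − 34) = 693 - 6Ps. Setting this equal to supply: 693 - 6Ps = -63.5 + 2.5Ps, so Ps = 89.
Buyers pay Pb = 89 − 34 = 55; Q' = -63.5 + 2.5·89 = 159.
The subsidy expands output by 159 − 99 = 60 past the efficient level; on those units the gap between marginal cost and willingness to pay runs from 0 up to 34.
DWL = ½ × 34 × 60 = 1020.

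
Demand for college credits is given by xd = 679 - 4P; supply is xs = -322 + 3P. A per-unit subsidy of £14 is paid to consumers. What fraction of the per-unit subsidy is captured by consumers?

Pre-subsidy: 679 - 4P = -322 + 3P gives P* = 143, x* = 107.
With the rebate, buyers effectively pay Pb = Ps − 14, where Ps is the price sellers receive.
Demand in terms of Ps becomes xd = 679 − 4(Ps − 14) = 735 - 4Ps. Setting this equal to supply: 735 - 4Ps = -322 + 3Ps, so Ps = 151.
Buyers pay Pb = 151 − 14 = 137; x' = -322 + 3·151 = 131.
Buyers' price falls by P* − Pb = 143 − 137 = 6; sellers' price rises by Ps − P* = 151 − 143 = 8.
So consumers capture 6/14 = 3/7 of each unit of subsidy.

Consumer share = 3/7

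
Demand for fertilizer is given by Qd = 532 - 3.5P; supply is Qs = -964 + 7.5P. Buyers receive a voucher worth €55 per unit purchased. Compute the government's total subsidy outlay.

Government cost = €10298.75

Pre-subsidy: 532 - 3.5P = -964 + 7.5P gives P* = 136, Q* = 56.
With the rebate, buyers effectively pay Pb = Ps − 55, where Ps is the price sellers receive.
Demand in terms of Ps becomes Qd = 532 − 3.5(Ps − 55) = 724.5 - 3.5Ps. Setting this equal to supply: 724.5 - 3.5Ps = -964 + 7.5Ps, so Ps = 153.5.
Buyers pay Pb = 153.5 − 55 = 98.5; Q' = -964 + 7.5·153.5 = 187.25.
Government outlay = subsidy × quantity = 55 × 187.25 = 10298.75.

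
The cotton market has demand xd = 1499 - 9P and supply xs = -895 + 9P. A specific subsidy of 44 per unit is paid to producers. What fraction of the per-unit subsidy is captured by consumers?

Consumer share = 0.5

Pre-subsidy: 1499 - 9P = -895 + 9P gives P* = 133, x* = 302.
With the subsidy, sellers receive Ps = Pb + 44 for each unit, where Pb is the price buyers pay.
Supply in terms of Pb becomes xs = -895 + 9(Pb + 44) = -499 + 9Pb. Setting this equal to demand: 1499 - 9Pb = -499 + 9Pb, so Pb = 111.
Sellers receive Ps = 111 + 44 = 155; x' = 1499 − 9·111 = 500.
Buyers' price falls by P* − Pb = 133 − 111 = 22; sellers' price rises by Ps − P* = 155 − 133 = 22.
So consumers capture 22/44 = 0.5 of each unit of subsidy.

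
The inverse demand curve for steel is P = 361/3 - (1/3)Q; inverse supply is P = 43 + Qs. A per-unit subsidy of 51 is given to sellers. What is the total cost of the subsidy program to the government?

Government cost = 4908.75

Pre-subsidy: 361/3 - (1/3)Q = 43 + Q gives Q* = 58 and P* = 101.
With the subsidy, sellers receive Ps = Pb + 51 for each unit, where Pb is the price buyers pay.
On the curves, Pb = 361/3 - (1/3)Q and Ps = 43 + Q; the wedge Ps − Pb = 51 gives 43 + Q − (361/3 - (1/3)Q) = 51, so Q' = 96.25.
Then Pb = 361/3 − (1/3)·96.25 = 88.25 and Ps = 43 + 1·96.25 = 139.25.
Government outlay = subsidy × quantity = 51 × 96.25 = 4908.75.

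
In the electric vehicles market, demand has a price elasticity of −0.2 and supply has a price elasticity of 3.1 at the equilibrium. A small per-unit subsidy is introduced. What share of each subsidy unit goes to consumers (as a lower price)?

For a small subsidy around the equilibrium, the benefit split depends on the relative slopes, which at a point are proportional to the elasticities.
Buyer share = εs/(εs + |εd|) = 3.1/(3.1 + 0.2) = 31/33; seller share = |εd|/(εs + |εd|) = 2/33.

Consumer share = 31/33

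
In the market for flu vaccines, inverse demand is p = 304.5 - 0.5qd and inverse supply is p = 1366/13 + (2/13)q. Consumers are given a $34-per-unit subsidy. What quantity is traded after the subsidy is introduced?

q' = 357

Pre-subsidy: 304.5 - 0.5q = 1366/13 + (2/13)q gives q* = 305 and p* = 152.
With the rebate, buyers effectively pay pb = ps − 34, where ps is the price sellers receive.
On the curves, pb = 304.5 - 0.5q and ps = 1366/13 + (2/13)q; the wedge ps − pb = 34 gives 1366/13 + (2/13)q − (304.5 - 0.5q) = 34, so q' = 357.
Then pb = 304.5 − 0.5·357 = 126 and ps = 1366/13 + (2/13)·357 = 160.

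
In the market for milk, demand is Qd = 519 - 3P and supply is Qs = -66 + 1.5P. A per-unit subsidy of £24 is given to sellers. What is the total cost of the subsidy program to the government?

Government cost = £3672

Pre-subsidy: 519 - 3P = -66 + 1.5P gives P* = 130, Q* = 129.
With the subsidy, sellers receive Ps = Pb + 24 for each unit, where Pb is the price buyers pay.
Supply in terms of Pb becomes Qs = -66 + 1.5(Pb + 24) = -30 + 1.5Pb. Setting this equal to demand: 519 - 3Pb = -30 + 1.5Pb, so Pb = 122.
Sellers receive Ps = 122 + 24 = 146; Q' = 519 − 3·122 = 153.
Government outlay = subsidy × quantity = 24 × 153 = 3672.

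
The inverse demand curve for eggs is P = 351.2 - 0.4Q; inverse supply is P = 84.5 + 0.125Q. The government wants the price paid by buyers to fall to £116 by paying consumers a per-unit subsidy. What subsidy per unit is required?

Required subsidy s = £42 per unit

At a buyer price of 116, quantity demanded is 878 − 2.5·116 = 588.
Sellers supply 588 only when they receive Ps = 84.5 + 0.125·588 = 158.
s = Ps − Pb = 158 − 116 = 42.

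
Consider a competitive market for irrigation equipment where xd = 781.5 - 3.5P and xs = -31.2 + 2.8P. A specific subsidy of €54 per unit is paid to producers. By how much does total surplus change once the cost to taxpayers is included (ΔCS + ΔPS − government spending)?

Net change in total surplus = -€2268

Pre-subsidy: 781.5 - 3.5P = -31.2 + 2.8P gives P* = 129, x* = 330.
With the subsidy, sellers receive Ps = Pb + 54 for each unit, where Pb is the price buyers pay.
Supply in terms of Pb becomes xs = -31.2 + 2.8(Pb + 54) = 120 + 2.8Pb. Setting this equal to demand: 781.5 - 3.5Pb = 120 + 2.8Pb, so Pb = 105.
Sellers receive Ps = 105 + 54 = 159; x' = 781.5 − 3.5·105 = 414.
ΔCS = ½(330 + 414)(129 − 105) = 8928; ΔPS = ½(330 + 414)(159 − 129) = 11160.
Government spending = 54 × 414 = 22356.
Net change = 8928 + 11160 − 22356 = -2268. The loss equals the DWL triangle ½·54·84.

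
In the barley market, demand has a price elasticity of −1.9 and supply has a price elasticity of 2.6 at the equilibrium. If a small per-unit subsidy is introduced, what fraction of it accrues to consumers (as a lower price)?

Consumer share = 26/45

For a small subsidy around the equilibrium, the benefit split depends on the relative slopes, which at a point are proportional to the elasticities.
Buyer share = εs/(εs + |εd|) = 2.6/(2.6 + 1.9) = 26/45; seller share = |εd|/(εs + |εd|) = 19/45.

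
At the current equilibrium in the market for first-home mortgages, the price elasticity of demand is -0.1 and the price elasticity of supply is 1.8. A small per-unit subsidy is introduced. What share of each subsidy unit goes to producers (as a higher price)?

Producer share = 1/19

For a small subsidy around the equilibrium, the benefit split depends on the relative slopes, which at a point are proportional to the elasticities.
Buyer share = εs/(εs + |εd|) = 1.8/(1.8 + 0.1) = 18/19; seller share = |εd|/(εs + |εd|) = 1/19.
So producers capture 1/19 of the subsidy.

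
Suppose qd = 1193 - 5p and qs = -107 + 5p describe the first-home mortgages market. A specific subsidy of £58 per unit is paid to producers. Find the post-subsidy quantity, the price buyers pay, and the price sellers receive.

q' = 688; buyers pay £101; sellers receive £159

Pre-subsidy: 1193 - 5p = -107 + 5p gives p* = 130, q* = 543.
With the subsidy, sellers receive ps = pb + 58 for each unit, where pb is the price buyers pay.
Supply in terms of pb becomes qs = -107 + 5(pb + 58) = 183 + 5pb. Setting this equal to demand: 1193 - 5pb = 183 + 5pb, so pb = 101.
Sellers receive ps = 101 + 58 = 159; q' = 1193 − 5·101 = 688.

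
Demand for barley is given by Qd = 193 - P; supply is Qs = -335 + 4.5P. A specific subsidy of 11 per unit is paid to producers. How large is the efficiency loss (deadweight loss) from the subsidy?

Pre-subsidy: 193 - P = -335 + 4.5P gives P* = 96, Q* = 97.
With the subsidy, sellers receive Ps = Pb + 11 for each unit, where Pb is the price buyers pay.
Supply in terms of Pb becomes Qs = -335 + 4.5(Pb + 11) = -285.5 + 4.5Pb. Setting this equal to demand: 193 - Pb = -285.5 + 4.5Pb, so Pb = 87.
Sellers receive Ps = 87 + 11 = 98; Q' = 193 − 1·87 = 106.
The subsidy expands output by 106 − 97 = 9 past the efficient level; on those units the gap between marginal cost and willingness to pay runs from 0 up to 11.
DWL = ½ × 11 × 9 = 49.5.

Deadweight loss = 49.5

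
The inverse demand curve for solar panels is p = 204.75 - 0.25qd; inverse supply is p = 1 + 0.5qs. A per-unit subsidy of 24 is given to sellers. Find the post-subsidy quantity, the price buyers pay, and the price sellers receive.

Pre-subsidy: 204.75 - 0.25q = 1 + 0.5q gives q* = 815/3 and p* = 821/6.
With the subsidy, sellers receive ps = pb + 24 for each unit, where pb is the price buyers pay.
On the curves, pb = 204.75 - 0.25q and ps = 1 + 0.5q; the wedge ps − pb = 24 gives 1 + 0.5q − (204.75 - 0.25q) = 24, so q' = 911/3.
Then pb = 204.75 − 0.25·(911/3) = 773/6 and ps = 1 + 0.5·(911/3) = 917/6.

q' = 911/3; buyers pay 773/6; sellers receive 917/6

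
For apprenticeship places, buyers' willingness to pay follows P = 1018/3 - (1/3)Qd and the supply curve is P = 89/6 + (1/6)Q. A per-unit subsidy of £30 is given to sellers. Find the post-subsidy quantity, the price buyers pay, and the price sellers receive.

Q' = 709; buyers pay £103; sellers receive £133

Pre-subsidy: 1018/3 - (1/3)Q = 89/6 + (1/6)Q gives Q* = 649 and P* = 123.
With the subsidy, sellers receive Ps = Pb + 30 for each unit, where Pb is the price buyers pay.
On the curves, Pb = 1018/3 - (1/3)Q and Ps = 89/6 + (1/6)Q; the wedge Ps − Pb = 30 gives 89/6 + (1/6)Q − (1018/3 - (1/3)Q) = 30, so Q' = 709.
Then Pb = 1018/3 − (1/3)·709 = 103 and Ps = 89/6 + (1/6)·709 = 133.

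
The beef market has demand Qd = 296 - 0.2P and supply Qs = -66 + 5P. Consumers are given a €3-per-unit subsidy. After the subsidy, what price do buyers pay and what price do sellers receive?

Pre-subsidy: 296 - 0.2P = -66 + 5P gives P* = 905/13, Q* = 3667/13.
With the rebate, buyers effectively pay Pb = Ps − 3, where Ps is the price sellers receive.
Demand in terms of Ps becomes Qd = 296 − 0.2(Ps − 3) = 296.6 - 0.2Ps. Setting this equal to supply: 296.6 - 0.2Ps = -66 + 5Ps, so Ps = 1813/26.
Buyers pay Pb = 1813/26 − 3 = 1735/26; Q' = -66 + 5·(1813/26) = 7349/26.

Buyers pay 1735/26; sellers receive 1813/26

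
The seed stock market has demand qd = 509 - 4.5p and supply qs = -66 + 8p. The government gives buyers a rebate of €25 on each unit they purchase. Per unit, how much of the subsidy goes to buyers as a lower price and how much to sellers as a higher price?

Pre-subsidy: 509 - 4.5p = -66 + 8p gives p* = 46, q* = 302.
With the rebate, buyers effectively pay pb = ps − 25, where ps is the price sellers receive.
Demand in terms of ps becomes qd = 509 − 4.5(ps − 25) = 621.5 - 4.5ps. Setting this equal to supply: 621.5 - 4.5ps = -66 + 8ps, so ps = 55.
Buyers pay pb = 55 − 25 = 30; q' = -66 + 8·55 = 374.
Buyers' price falls by p* − pb = 46 − 30 = 16; sellers' price rises by ps − p* = 55 − 46 = 9.

Buyers gain €16 per unit; sellers gain €9 per unit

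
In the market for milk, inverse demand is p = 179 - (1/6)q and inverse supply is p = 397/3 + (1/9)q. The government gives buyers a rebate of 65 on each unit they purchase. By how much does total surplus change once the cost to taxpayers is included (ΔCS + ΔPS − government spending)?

Net change in total surplus = -7605

Pre-subsidy: 179 - (1/6)q = 397/3 + (1/9)q gives q* = 168 and p* = 151.
With the rebate, buyers effectively pay pb = ps − 65, where ps is the price sellers receive.
On the curves, pb = 179 - (1/6)q and ps = 397/3 + (1/9)q; the wedge ps − pb = 65 gives 397/3 + (1/9)q − (179 - (1/6)q) = 65, so q' = 402.
Then pb = 179 − (1/6)·402 = 112 and ps = 397/3 + (1/9)·402 = 177.
ΔCS = ½(168 + 402)(151 − 112) = 11115; ΔPS = ½(168 + 402)(177 − 151) = 7410.
Government spending = 65 × 402 = 26130.
Net change = 11115 + 7410 − 26130 = -7605. The loss equals the DWL triangle ½·65·234.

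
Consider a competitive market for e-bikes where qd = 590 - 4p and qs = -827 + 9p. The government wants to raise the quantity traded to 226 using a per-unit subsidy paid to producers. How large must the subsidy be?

Required subsidy s = 26 per unit

At q = 226, invert demand for the buyer price: pb = (590 − 226)/4 = 91; invert supply for the seller price: ps = (226 − (-827))/9 = 117.
The subsidy must fill the gap: s = ps − pb = 117 − 91 = 26.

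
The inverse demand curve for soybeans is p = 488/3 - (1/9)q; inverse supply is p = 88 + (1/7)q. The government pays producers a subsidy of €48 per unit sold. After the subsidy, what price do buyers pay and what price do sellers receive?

Pre-subsidy: 488/3 - (1/9)q = 88 + (1/7)q gives q* = 294 and p* = 130.
With the subsidy, sellers receive ps = pb + 48 for each unit, where pb is the price buyers pay.
On the curves, pb = 488/3 - (1/9)q and ps = 88 + (1/7)q; the wedge ps − pb = 48 gives 88 + (1/7)q − (488/3 - (1/9)q) = 48, so q' = 483.
Then pb = 488/3 − (1/9)·483 = 109 and ps = 88 + (1/7)·483 = 157.

Buyers pay €109; sellers receive €157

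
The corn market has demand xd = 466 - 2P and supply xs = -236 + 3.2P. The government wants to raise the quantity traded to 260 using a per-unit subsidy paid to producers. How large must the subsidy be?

At x = 260, invert demand for the buyer price: Pb = (466 − 260)/2 = 103; invert supply for the seller price: Ps = (260 − (-236))/3.2 = 155.
The subsidy must fill the gap: s = Ps − Pb = 155 − 103 = 52.

Required subsidy s = 52 per unit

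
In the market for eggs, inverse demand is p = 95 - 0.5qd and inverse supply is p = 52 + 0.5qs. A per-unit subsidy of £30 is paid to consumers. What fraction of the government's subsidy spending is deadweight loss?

DWL / government spending = 15/73

Pre-subsidy: 95 - 0.5q = 52 + 0.5q gives q* = 43 and p* = 73.5.
With the rebate, buyers effectively pay pb = ps − 30, where ps is the price sellers receive.
On the curves, pb = 95 - 0.5q and ps = 52 + 0.5q; the wedge ps − pb = 30 gives 52 + 0.5q − (95 - 0.5q) = 30, so q' = 73.
Then pb = 95 − 0.5·73 = 58.5 and ps = 52 + 0.5·73 = 88.5.
ΔCS = ½(43 + 73)(73.5 − 58.5) = 870; ΔPS = ½(43 + 73)(88.5 − 73.5) = 870.
Government spending = 30 × 73 = 2190.
DWL = ½ × 30 × (73 − 43) = 450; fraction = 450 / 2190 = 15/73.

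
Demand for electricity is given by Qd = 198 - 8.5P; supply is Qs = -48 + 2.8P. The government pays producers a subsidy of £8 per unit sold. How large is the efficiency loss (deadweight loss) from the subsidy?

Pre-subsidy: 198 - 8.5P = -48 + 2.8P gives P* = 2460/113, Q* = 1464/113.
With the subsidy, sellers receive Ps = Pb + 8 for each unit, where Pb is the price buyers pay.
Supply in terms of Pb becomes Qs = -48 + 2.8(Pb + 8) = -25.6 + 2.8Pb. Setting this equal to demand: 198 - 8.5Pb = -25.6 + 2.8Pb, so Pb = 2236/113.
Sellers receive Ps = 2236/113 + 8 = 3140/113; Q' = 198 − 8.5·(2236/113) = 3368/113.
The subsidy expands output by 3368/113 − 1464/113 = 1904/113 past the efficient level; on those units the gap between marginal cost and willingness to pay runs from 0 up to 8.
DWL = ½ × 8 × 1904/113 = 7616/113.

Deadweight loss = 7616/113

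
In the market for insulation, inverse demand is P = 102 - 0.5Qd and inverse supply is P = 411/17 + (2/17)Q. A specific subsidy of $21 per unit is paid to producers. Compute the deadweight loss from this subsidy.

Deadweight loss = $357

Pre-subsidy: 102 - 0.5Q = 411/17 + (2/17)Q gives Q* = 126 and P* = 39.
With the subsidy, sellers receive Ps = Pb + 21 for each unit, where Pb is the price buyers pay.
On the curves, Pb = 102 - 0.5Q and Ps = 411/17 + (2/17)Q; the wedge Ps − Pb = 21 gives 411/17 + (2/17)Q − (102 - 0.5Q) = 21, so Q' = 160.
Then Pb = 102 − 0.5·160 = 22 and Ps = 411/17 + (2/17)·160 = 43.
The subsidy expands output by 160 − 126 = 34 past the efficient level; on those units the gap between marginal cost and willingness to pay runs from 0 up to 21.
DWL = ½ × 21 × 34 = 357.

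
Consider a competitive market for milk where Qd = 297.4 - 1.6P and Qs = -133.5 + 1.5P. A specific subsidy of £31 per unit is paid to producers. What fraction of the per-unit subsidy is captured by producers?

Producer share = 16/31

Pre-subsidy: 297.4 - 1.6P = -133.5 + 1.5P gives P* = 139, Q* = 75.
With the subsidy, sellers receive Ps = Pb + 31 for each unit, where Pb is the price buyers pay.
Supply in terms of Pb becomes Qs = -133.5 + 1.5(Pb + 31) = -87 + 1.5Pb. Setting this equal to demand: 297.4 - 1.6Pb = -87 + 1.5Pb, so Pb = 124.
Sellers receive Ps = 124 + 31 = 155; Q' = 297.4 − 1.6·124 = 99.
Buyers' price falls by P* − Pb = 139 − 124 = 15; sellers' price rises by Ps − P* = 155 − 139 = 16.
So producers capture 16/31 = 16/31 of each unit of subsidy.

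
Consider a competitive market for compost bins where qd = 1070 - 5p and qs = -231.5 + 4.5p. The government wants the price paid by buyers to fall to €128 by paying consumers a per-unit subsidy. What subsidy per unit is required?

Required subsidy s = €19 per unit

At a buyer price of 128, quantity demanded is 1070 − 5·128 = 430.
Sellers supply 430 only when they receive ps with -231.5 + 4.5·ps = 430, i.e. ps = 147.
s = ps − pb = 147 − 128 = 19.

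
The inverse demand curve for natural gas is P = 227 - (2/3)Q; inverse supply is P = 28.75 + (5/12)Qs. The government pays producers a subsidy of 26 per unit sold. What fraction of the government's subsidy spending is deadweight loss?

Pre-subsidy: 227 - (2/3)Q = 28.75 + (5/12)Q gives Q* = 183 and P* = 105.
With the subsidy, sellers receive Ps = Pb + 26 for each unit, where Pb is the price buyers pay.
On the curves, Pb = 227 - (2/3)Q and Ps = 28.75 + (5/12)Q; the wedge Ps − Pb = 26 gives 28.75 + (5/12)Q − (227 - (2/3)Q) = 26, so Q' = 207.
Then Pb = 227 − (2/3)·207 = 89 and Ps = 28.75 + (5/12)·207 = 115.
ΔCS = ½(183 + 207)(105 − 89) = 3120; ΔPS = ½(183 + 207)(115 − 105) = 1950.
Government spending = 26 × 207 = 5382.
DWL = ½ × 26 × (207 − 183) = 312; fraction = 312 / 5382 = 4/69.

DWL / government spending = 4/69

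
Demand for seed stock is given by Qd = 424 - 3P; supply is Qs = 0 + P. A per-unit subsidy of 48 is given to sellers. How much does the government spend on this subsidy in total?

Pre-subsidy: 424 - 3P = 0 + P gives P* = 106, Q* = 106.
With the subsidy, sellers receive Ps = Pb + 48 for each unit, where Pb is the price buyers pay.
Supply in terms of Pb becomes Qs = 0 + 1(Pb + 48) = 48 + Pb. Setting this equal to demand: 424 - 3Pb = 48 + Pb, so Pb = 94.
Sellers receive Ps = 94 + 48 = 142; Q' = 424 − 3·94 = 142.
Government outlay = subsidy × quantity = 48 × 142 = 6816.

Government cost = 6816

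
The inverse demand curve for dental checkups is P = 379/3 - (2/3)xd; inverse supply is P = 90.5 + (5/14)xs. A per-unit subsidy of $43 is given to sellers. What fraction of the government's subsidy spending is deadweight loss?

Pre-subsidy: 379/3 - (2/3)x = 90.5 + (5/14)x gives x* = 35 and P* = 103.
With the subsidy, sellers receive Ps = Pb + 43 for each unit, where Pb is the price buyers pay.
On the curves, Pb = 379/3 - (2/3)x and Ps = 90.5 + (5/14)x; the wedge Ps − Pb = 43 gives 90.5 + (5/14)x − (379/3 - (2/3)x) = 43, so x' = 77.
Then Pb = 379/3 − (2/3)·77 = 75 and Ps = 90.5 + (5/14)·77 = 118.
ΔCS = ½(35 + 77)(103 − 75) = 1568; ΔPS = ½(35 + 77)(118 − 103) = 840.
Government spending = 43 × 77 = 3311.
DWL = ½ × 43 × (77 − 35) = 903; fraction = 903 / 3311 = 3/11.

DWL / government spending = 3/11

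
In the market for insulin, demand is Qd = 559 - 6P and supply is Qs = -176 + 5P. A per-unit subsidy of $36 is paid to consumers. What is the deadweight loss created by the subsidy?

Pre-subsidy: 559 - 6P = -176 + 5P gives P* = 735/11, Q* = 1739/11.
With the rebate, buyers effectively pay Pb = Ps − 36, where Ps is the price sellers receive.
Demand in terms of Ps becomes Qd = 559 − 6(Ps − 36) = 775 - 6Ps. Setting this equal to supply: 775 - 6Ps = -176 + 5Ps, so Ps = 951/11.
Buyers pay Pb = 951/11 − 36 = 555/11; Q' = -176 + 5·(951/11) = 2819/11.
The subsidy expands output by 2819/11 − 1739/11 = 1080/11 past the efficient level; on those units the gap between marginal cost and willingness to pay runs from 0 up to 36.
DWL = ½ × 36 × 1080/11 = 19440/11.

Deadweight loss = 19440/11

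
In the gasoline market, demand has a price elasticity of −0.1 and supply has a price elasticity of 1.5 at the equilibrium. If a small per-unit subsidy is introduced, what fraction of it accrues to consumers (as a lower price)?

For a small subsidy around the equilibrium, the benefit split depends on the relative slopes, which at a point are proportional to the elasticities.
Buyer share = εs/(εs + |εd|) = 1.5/(1.5 + 0.1) = 0.9375; seller share = |εd|/(εs + |εd|) = 0.0625.

Consumer share = 0.9375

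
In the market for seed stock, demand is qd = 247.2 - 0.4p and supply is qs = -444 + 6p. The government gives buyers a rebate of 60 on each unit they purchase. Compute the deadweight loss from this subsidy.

Deadweight loss = 675

Pre-subsidy: 247.2 - 0.4p = -444 + 6p gives p* = 108, q* = 204.
With the rebate, buyers effectively pay pb = ps − 60, where ps is the price sellers receive.
Demand in terms of ps becomes qd = 247.2 − 0.4(ps − 60) = 271.2 - 0.4ps. Setting this equal to supply: 271.2 - 0.4ps = -444 + 6ps, so ps = 111.75.
Buyers pay pb = 111.75 − 60 = 51.75; q' = -444 + 6·111.75 = 226.5.
The subsidy expands output by 226.5 − 204 = 22.5 past the efficient level; on those units the gap between marginal cost and willingness to pay runs from 0 up to 60.
DWL = ½ × 60 × 22.5 = 675.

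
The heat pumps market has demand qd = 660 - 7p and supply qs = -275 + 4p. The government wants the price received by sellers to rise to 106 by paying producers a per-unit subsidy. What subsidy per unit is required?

Required subsidy s = 33 per unit

At a seller price of 106, quantity supplied is -275 + 4·106 = 149.
Buyers absorb 149 only when they pay pb with 660 − 7·pb = 149, i.e. pb = 73.
s = ps − pb = 106 − 73 = 33.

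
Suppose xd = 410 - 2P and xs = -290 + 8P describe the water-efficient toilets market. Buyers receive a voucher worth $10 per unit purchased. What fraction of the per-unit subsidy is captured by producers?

Pre-subsidy: 410 - 2P = -290 + 8P gives P* = 70, x* = 270.
With the rebate, buyers effectively pay Pb = Ps − 10, where Ps is the price sellers receive.
Demand in terms of Ps becomes xd = 410 − 2(Ps − 10) = 430 - 2Ps. Setting this equal to supply: 430 - 2Ps = -290 + 8Ps, so Ps = 72.
Buyers pay Pb = 72 − 10 = 62; x' = -290 + 8·72 = 286.
Buyers' price falls by P* − Pb = 70 − 62 = 8; sellers' price rises by Ps − P* = 72 − 70 = 2.
So producers capture 2/10 = 0.2 of each unit of subsidy.

Producer share = 0.2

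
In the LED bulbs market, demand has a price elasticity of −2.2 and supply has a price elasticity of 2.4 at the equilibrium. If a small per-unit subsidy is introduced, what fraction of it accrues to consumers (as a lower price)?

Consumer share = 12/23

For a small subsidy around the equilibrium, the benefit split depends on the relative slopes, which at a point are proportional to the elasticities.
Buyer share = εs/(εs + |εd|) = 2.4/(2.4 + 2.2) = 12/23; seller share = |εd|/(εs + |εd|) = 11/23.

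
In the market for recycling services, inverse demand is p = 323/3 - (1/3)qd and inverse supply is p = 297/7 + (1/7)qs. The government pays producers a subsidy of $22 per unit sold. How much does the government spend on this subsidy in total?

Pre-subsidy: 323/3 - (1/3)q = 297/7 + (1/7)q gives q* = 137 and p* = 62.
With the subsidy, sellers receive ps = pb + 22 for each unit, where pb is the price buyers pay.
On the curves, pb = 323/3 - (1/3)q and ps = 297/7 + (1/7)q; the wedge ps − pb = 22 gives 297/7 + (1/7)q − (323/3 - (1/3)q) = 22, so q' = 183.2.
Then pb = 323/3 − (1/3)·183.2 = 46.6 and ps = 297/7 + (1/7)·183.2 = 68.6.
Government outlay = subsidy × quantity = 22 × 183.2 = 4030.4.

Government cost = $4030.4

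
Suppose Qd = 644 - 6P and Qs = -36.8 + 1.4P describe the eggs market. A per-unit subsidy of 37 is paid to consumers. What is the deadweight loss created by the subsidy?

Deadweight loss = 777

Pre-subsidy: 644 - 6P = -36.8 + 1.4P gives P* = 92, Q* = 92.
With the rebate, buyers effectively pay Pb = Ps − 37, where Ps is the price sellers receive.
Demand in terms of Ps becomes Qd = 644 − 6(Ps − 37) = 866 - 6Ps. Setting this equal to supply: 866 - 6Ps = -36.8 + 1.4Ps, so Ps = 122.
Buyers pay Pb = 122 − 37 = 85; Q' = -36.8 + 1.4·122 = 134.
The subsidy expands output by 134 − 92 = 42 past the efficient level; on those units the gap between marginal cost and willingness to pay runs from 0 up to 37.
DWL = ½ × 37 × 42 = 777.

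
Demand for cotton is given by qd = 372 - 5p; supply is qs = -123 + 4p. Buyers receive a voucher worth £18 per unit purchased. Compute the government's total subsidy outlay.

Government cost = £2466

Pre-subsidy: 372 - 5p = -123 + 4p gives p* = 55, q* = 97.
With the rebate, buyers effectively pay pb = ps − 18, where ps is the price sellers receive.
Demand in terms of ps becomes qd = 372 − 5(ps − 18) = 462 - 5ps. Setting this equal to supply: 462 - 5ps = -123 + 4ps, so ps = 65.
Buyers pay pb = 65 − 18 = 47; q' = -123 + 4·65 = 137.
Government outlay = subsidy × quantity = 18 × 137 = 2466.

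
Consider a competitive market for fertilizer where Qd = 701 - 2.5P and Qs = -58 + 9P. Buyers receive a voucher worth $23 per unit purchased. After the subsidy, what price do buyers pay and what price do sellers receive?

Pre-subsidy: 701 - 2.5P = -58 + 9P gives P* = 66, Q* = 536.
With the rebate, buyers effectively pay Pb = Ps − 23, where Ps is the price sellers receive.
Demand in terms of Ps becomes Qd = 701 − 2.5(Ps − 23) = 758.5 - 2.5Ps. Setting this equal to supply: 758.5 - 2.5Ps = -58 + 9Ps, so Ps = 71.
Buyers pay Pb = 71 − 23 = 48; Q' = -58 + 9·71 = 581.

Buyers pay $48; sellers receive $71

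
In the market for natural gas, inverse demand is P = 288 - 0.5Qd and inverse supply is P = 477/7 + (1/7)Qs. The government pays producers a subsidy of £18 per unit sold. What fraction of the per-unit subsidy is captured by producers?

Pre-subsidy: 288 - 0.5Q = 477/7 + (1/7)Q gives Q* = 342 and P* = 117.
With the subsidy, sellers receive Ps = Pb + 18 for each unit, where Pb is the price buyers pay.
On the curves, Pb = 288 - 0.5Q and Ps = 477/7 + (1/7)Q; the wedge Ps − Pb = 18 gives 477/7 + (1/7)Q − (288 - 0.5Q) = 18, so Q' = 370.
Then Pb = 288 − 0.5·370 = 103 and Ps = 477/7 + (1/7)·370 = 121.
Buyers' price falls by P* − Pb = 117 − 103 = 14; sellers' price rises by Ps − P* = 121 − 117 = 4.
So producers capture 4/18 = 2/9 of each unit of subsidy.

Producer share = 2/9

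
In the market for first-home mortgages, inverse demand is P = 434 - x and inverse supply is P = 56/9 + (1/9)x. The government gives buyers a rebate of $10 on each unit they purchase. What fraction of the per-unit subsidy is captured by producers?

Pre-subsidy: 434 - x = 56/9 + (1/9)x gives x* = 385 and P* = 49.
With the rebate, buyers effectively pay Pb = Ps − 10, where Ps is the price sellers receive.
On the curves, Pb = 434 - x and Ps = 56/9 + (1/9)x; the wedge Ps − Pb = 10 gives 56/9 + (1/9)x − (434 - x) = 10, so x' = 394.
Then Pb = 434 − 1·394 = 40 and Ps = 56/9 + (1/9)·394 = 50.
Buyers' price falls by P* − Pb = 49 − 40 = 9; sellers' price rises by Ps − P* = 50 − 49 = 1.
So producers capture 1/10 = 0.1 of each unit of subsidy.

Producer share = 0.1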